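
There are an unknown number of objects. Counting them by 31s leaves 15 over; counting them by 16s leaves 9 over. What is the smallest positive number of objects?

From N ≡ 15 (mod 31) write N = 15 + 31t. Substituting into N ≡ 9 (mod 16) gives 31t ≡ 10 (mod 16), and since 15⁻¹ ≡ 15 (mod 16), t ≡ 6. Hence N ≡ 15 + 31·6 = 201 (mod 496).

201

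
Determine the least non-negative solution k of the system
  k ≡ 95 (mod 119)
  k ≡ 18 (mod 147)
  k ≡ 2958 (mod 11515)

348408

Combine the congruences pairwise.
gcd(119, 147) = 7 and 7 | (18 − 95), so the pair is consistent; merging gives k ≡ 1047 (mod 2499), where 2499 = lcm(119, 147).
gcd(2499, 11515) = 49 and 49 | (2958 − 1047), so the pair is consistent; merging gives k ≡ 348408 (mod 587265), where 587265 = lcm(2499, 11515).
The solution is unique modulo lcm(119, 147, 11515) = 587265.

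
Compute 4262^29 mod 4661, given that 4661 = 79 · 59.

825

Mod 79: 4262 ≡ 75; 75^29 ≡ 35 (mod 79).
Mod 59: 4262 ≡ 14; 14^29 ≡ 58 (mod 59).
Combine by CRT: x ≡ 35 (mod 79), x ≡ 58 (mod 59) ⇒ x ≡ 825 (mod 4661).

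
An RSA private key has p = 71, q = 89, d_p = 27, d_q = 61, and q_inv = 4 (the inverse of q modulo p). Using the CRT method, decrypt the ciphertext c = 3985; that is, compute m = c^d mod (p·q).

m₁ = c^(d_p) mod p: c ≡ 9 (mod 71), and 9^27 mod 71 = 58.
m₂ = c^(d_q) mod q: c ≡ 69 (mod 89), and 69^61 mod 89 = 18.
h = q_inv·(m₁ − m₂) mod p = 4·(58 − 18) mod 71 = 18.
m = m₂ + h·q = 18 + 18·89 = 1620.

1620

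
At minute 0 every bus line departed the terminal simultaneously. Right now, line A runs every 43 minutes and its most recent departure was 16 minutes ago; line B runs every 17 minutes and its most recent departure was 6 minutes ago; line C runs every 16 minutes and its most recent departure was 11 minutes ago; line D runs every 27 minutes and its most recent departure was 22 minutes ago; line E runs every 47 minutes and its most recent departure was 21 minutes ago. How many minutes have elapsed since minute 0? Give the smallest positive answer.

5920987

Combine the congruences pairwise.
From t ≡ 16 (mod 43) write t = 16 + 43s. Substituting into t ≡ 6 (mod 17) gives 43s ≡ 7 (mod 17), and since 9⁻¹ ≡ 2 (mod 17), s ≡ 14. Hence t ≡ 16 + 43·14 = 618 (mod 731).
From t ≡ 618 (mod 731) write t = 618 + 731s. Substituting into t ≡ 11 (mod 16) gives 731s ≡ 1 (mod 16), and since 11⁻¹ ≡ 3 (mod 16), s ≡ 3. Hence t ≡ 618 + 731·3 = 2811 (mod 11696).
From t ≡ 2811 (mod 11696) write t = 2811 + 11696s. Substituting into t ≡ 22 (mod 27) gives 11696s ≡ 19 (mod 27), and since 5⁻¹ ≡ 11 (mod 27), s ≡ 20. Hence t ≡ 2811 + 11696·20 = 236731 (mod 315792).
From t ≡ 236731 (mod 315792) write t = 236731 + 315792s. Substituting into t ≡ 21 (mod 47) gives 315792s ≡ 29 (mod 47), and since 46⁻¹ ≡ 46 (mod 47), s ≡ 18. Hence t ≡ 236731 + 315792·18 = 5920987 (mod 14842224).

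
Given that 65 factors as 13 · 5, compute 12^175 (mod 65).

38

Mod 13: 12 ≡ 12; by Fermat, exponent reduces to 175 mod 12 = 7; 12^7 ≡ 12 (mod 13).
Mod 5: 12 ≡ 2; by Fermat, exponent reduces to 175 mod 4 = 3; 2^3 ≡ 3 (mod 5).
Combine by CRT: x ≡ 12 (mod 13), x ≡ 3 (mod 5) ⇒ x ≡ 38 (mod 65).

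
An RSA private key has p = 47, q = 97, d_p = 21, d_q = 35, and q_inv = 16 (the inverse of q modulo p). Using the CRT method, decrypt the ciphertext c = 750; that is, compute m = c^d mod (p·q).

975

m₁ = c^(d_p) mod p: c ≡ 45 (mod 47), and 45^21 mod 47 = 35.
m₂ = c^(d_q) mod q: c ≡ 71 (mod 97), and 71^35 mod 97 = 5.
h = q_inv·(m₁ − m₂) mod p = 16·(35 − 5) mod 47 = 10.
m = m₂ + h·q = 5 + 10·97 = 975.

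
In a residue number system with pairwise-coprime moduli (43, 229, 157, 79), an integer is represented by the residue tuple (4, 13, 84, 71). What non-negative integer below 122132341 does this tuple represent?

119430612

From x ≡ 4 (mod 43) write x = 4 + 43t. Substituting into x ≡ 13 (mod 229) gives 43t ≡ 9 (mod 229), and since 43⁻¹ ≡ 16 (mod 229), t ≡ 144. Hence x ≡ 4 + 43·144 = 6196 (mod 9847).
From x ≡ 6196 (mod 9847) write x = 6196 + 9847t. Substituting into x ≡ 84 (mod 157) gives 9847t ≡ 11 (mod 157), and since 113⁻¹ ≡ 132 (mod 157), t ≡ 39. Hence x ≡ 6196 + 9847·39 = 390229 (mod 1545979).
From x ≡ 390229 (mod 1545979) write x = 390229 + 1545979t. Substituting into x ≡ 71 (mod 79) gives 1545979t ≡ 23 (mod 79), and since 28⁻¹ ≡ 48 (mod 79), t ≡ 77. Hence x ≡ 390229 + 1545979·77 = 119430612 (mod 122132341).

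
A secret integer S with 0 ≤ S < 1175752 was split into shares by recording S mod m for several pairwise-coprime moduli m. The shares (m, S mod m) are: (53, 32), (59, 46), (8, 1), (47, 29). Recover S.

The moduli are pairwise coprime; N = 53·59·8·47 = 1175752.
N/53 = 22184; 22184 ≡ 30 (mod 53); 30·23 ≡ 1, so inverse 23.
N/59 = 19928; 19928 ≡ 45 (mod 59); 45·21 ≡ 1, so inverse 21.
N/8 = 146969; 146969 ≡ 1 (mod 8), inverse 1.
N/47 = 25016; 25016 ≡ 12 (mod 47); 12·4 ≡ 1, so inverse 4.
S ≡ 32·22184·23 + 46·19928·21 + 1·146969·1 + 29·25016·4 = 38626697.
38626697 mod 1175752 = 1002633.

1002633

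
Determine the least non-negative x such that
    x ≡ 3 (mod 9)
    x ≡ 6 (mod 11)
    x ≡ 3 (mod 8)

Combine the congruences pairwise.
From x ≡ 3 (mod 9) write x = 3 + 9t. Substituting into x ≡ 6 (mod 11) gives 9t ≡ 3 (mod 11), and since 9⁻¹ ≡ 5 (mod 11), t ≡ 4. Hence x ≡ 3 + 9·4 = 39 (mod 99).
From x ≡ 39 (mod 99) write x = 39 + 99t. Substituting into x ≡ 3 (mod 8) gives 99t ≡ 4 (mod 8), and since 3⁻¹ ≡ 3 (mod 8), t ≡ 4. Hence x ≡ 39 + 99·4 = 435 (mod 792).

435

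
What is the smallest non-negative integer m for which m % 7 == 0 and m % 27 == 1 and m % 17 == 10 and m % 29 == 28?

65800

From m ≡ 0 (mod 7) write m = 0 + 7t. Substituting into m ≡ 1 (mod 27) gives 7t ≡ 1 (mod 27), and since 7⁻¹ ≡ 4 (mod 27), t ≡ 4. Hence m ≡ 0 + 7·4 = 28 (mod 189).
From m ≡ 28 (mod 189) write m = 28 + 189t. Substituting into m ≡ 10 (mod 17) gives 189t ≡ 16 (mod 17), and since 2⁻¹ ≡ 9 (mod 17), t ≡ 8. Hence m ≡ 28 + 189·8 = 1540 (mod 3213).
From m ≡ 1540 (mod 3213) write m = 1540 + 3213t. Substituting into m ≡ 28 (mod 29) gives 3213t ≡ 25 (mod 29), and since 23⁻¹ ≡ 24 (mod 29), t ≡ 20. Hence m ≡ 1540 + 3213·20 = 65800 (mod 93177).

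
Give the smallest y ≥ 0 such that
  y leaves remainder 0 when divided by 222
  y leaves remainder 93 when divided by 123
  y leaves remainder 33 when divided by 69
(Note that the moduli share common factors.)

161838

gcd(222, 123) = 3 and 3 | (93 − 0), so the pair is consistent; merging gives y ≡ 7104 (mod 9102), where 9102 = lcm(222, 123).
gcd(9102, 69) = 3 and 3 | (33 − 7104), so the pair is consistent; merging gives y ≡ 161838 (mod 209346), where 209346 = lcm(9102, 69).
The solution is unique modulo lcm(222, 123, 69) = 209346.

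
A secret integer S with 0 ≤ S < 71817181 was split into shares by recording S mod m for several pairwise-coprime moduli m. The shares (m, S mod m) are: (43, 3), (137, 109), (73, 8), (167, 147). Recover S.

The moduli are pairwise coprime; N = 43·137·73·167 = 71817181.
N/43 = 1670167; 1670167 ≡ 4 (mod 43); 4·11 ≡ 1, so inverse 11.
N/137 = 524213; 524213 ≡ 51 (mod 137); 51·43 ≡ 1, so inverse 43.
N/73 = 983797; 983797 ≡ 49 (mod 73); 49·3 ≡ 1, so inverse 3.
N/167 = 430043; 430043 ≡ 18 (mod 167); 18·65 ≡ 1, so inverse 65.
S ≡ 3·1670167·11 + 109·524213·43 + 8·983797·3 + 147·430043·65 = 6644773835.
6644773835 mod 71817181 = 37593183.

37593183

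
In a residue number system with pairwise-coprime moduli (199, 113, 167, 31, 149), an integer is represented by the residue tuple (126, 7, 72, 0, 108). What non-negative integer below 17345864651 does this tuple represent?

7377187831

The moduli are pairwise coprime; N = 199·113·167·31·149 = 17345864651.
N/199 = 87165149; 87165149 ≡ 164 (mod 199); 164·108 ≡ 1, so inverse 108.
N/113 = 153503227; 153503227 ≡ 72 (mod 113); 72·11 ≡ 1, so inverse 11.
N/167 = 103867453; 103867453 ≡ 133 (mod 167); 133·54 ≡ 1, so inverse 54.
N/31 = 559544021; 559544021 ≡ 4 (mod 31); 4·8 ≡ 1, so inverse 8.
N/149 = 116415199; 116415199 ≡ 9 (mod 149); 9·116 ≡ 1, so inverse 116.
x ≡ 126·87165149·108 + 7·153503227·11 + 72·103867453·54 + 0·559544021·8 + 108·116415199·116 = 3060249366407.
3060249366407 mod 17345864651 = 7377187831.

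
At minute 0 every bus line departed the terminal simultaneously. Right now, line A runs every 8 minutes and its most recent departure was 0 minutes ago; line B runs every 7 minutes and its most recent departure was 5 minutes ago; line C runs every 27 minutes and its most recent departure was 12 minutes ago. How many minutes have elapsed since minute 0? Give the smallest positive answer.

768

From t ≡ 0 (mod 8) write t = 0 + 8s. Substituting into t ≡ 5 (mod 7) gives 8s ≡ 5 (mod 7), and since 1⁻¹ ≡ 1 (mod 7), s ≡ 5. Hence t ≡ 0 + 8·5 = 40 (mod 56).
From t ≡ 40 (mod 56) write t = 40 + 56s. Substituting into t ≡ 12 (mod 27) gives 56s ≡ 26 (mod 27), and since 2⁻¹ ≡ 14 (mod 27), s ≡ 13. Hence t ≡ 40 + 56·13 = 768 (mod 1512).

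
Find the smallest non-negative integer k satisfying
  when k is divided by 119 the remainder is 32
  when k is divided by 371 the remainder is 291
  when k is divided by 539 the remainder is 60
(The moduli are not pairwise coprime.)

gcd(119, 371) = 7 and 7 | (291 − 32), so the pair is consistent; merging gives k ≡ 2888 (mod 6307), where 6307 = lcm(119, 371).
gcd(6307, 539) = 7 and 7 | (60 − 2888), so the pair is consistent; merging gives k ≡ 261475 (mod 485639), where 485639 = lcm(6307, 539).
The solution is unique modulo lcm(119, 371, 539) = 485639.

261475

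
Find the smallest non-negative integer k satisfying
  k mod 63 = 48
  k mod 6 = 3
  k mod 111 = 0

111

gcd(63, 6) = 3 and 3 | (3 − 48), so the pair is consistent; merging gives k ≡ 111 (mod 126), where 126 = lcm(63, 6).
gcd(126, 111) = 3 and 3 | (0 − 111), so the pair is consistent; merging gives k ≡ 111 (mod 4662), where 4662 = lcm(126, 111).
The solution is unique modulo lcm(63, 6, 111) = 4662.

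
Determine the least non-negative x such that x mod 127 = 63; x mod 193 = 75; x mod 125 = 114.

Combine the congruences pairwise.
From x ≡ 63 (mod 127) write x = 63 + 127t. Substituting into x ≡ 75 (mod 193) gives 127t ≡ 12 (mod 193), and since 127⁻¹ ≡ 38 (mod 193), t ≡ 70. Hence x ≡ 63 + 127·70 = 8953 (mod 24511).
From x ≡ 8953 (mod 24511) write x = 8953 + 24511t. Substituting into x ≡ 114 (mod 125) gives 24511t ≡ 36 (mod 125), and since 11⁻¹ ≡ 91 (mod 125), t ≡ 26. Hence x ≡ 8953 + 24511·26 = 646239 (mod 3063875).

646239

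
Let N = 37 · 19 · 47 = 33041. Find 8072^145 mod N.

18617

Mod 37: 8072 ≡ 6; by Fermat, exponent reduces to 145 mod 36 = 1; 6^1 ≡ 6 (mod 37).
Mod 19: 8072 ≡ 16; by Fermat, exponent reduces to 145 mod 18 = 1; 16^1 ≡ 16 (mod 19).
Mod 47: 8072 ≡ 35; by Fermat, exponent reduces to 145 mod 46 = 7; 35^7 ≡ 5 (mod 47).
Combine by CRT: x ≡ 6 (mod 37), x ≡ 16 (mod 19), x ≡ 5 (mod 47) ⇒ x ≡ 18617 (mod 33041).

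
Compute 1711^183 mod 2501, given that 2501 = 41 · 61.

Mod 41: 1711 ≡ 30; by Fermat, exponent reduces to 183 mod 40 = 23; 30^23 ≡ 19 (mod 41).
Mod 61: 1711 ≡ 3; by Fermat, exponent reduces to 183 mod 60 = 3; 3^3 ≡ 27 (mod 61).
Combine by CRT: x ≡ 19 (mod 41), x ≡ 27 (mod 61) ⇒ x ≡ 1003 (mod 2501).

1003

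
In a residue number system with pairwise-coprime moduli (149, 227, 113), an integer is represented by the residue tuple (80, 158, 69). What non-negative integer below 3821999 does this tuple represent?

3314585

The moduli are pairwise coprime; N = 149·227·113 = 3821999.
N/149 = 25651; 25651 ≡ 23 (mod 149); 23·13 ≡ 1, so inverse 13.
N/227 = 16837; 16837 ≡ 39 (mod 227); 39·163 ≡ 1, so inverse 163.
N/113 = 33823; 33823 ≡ 36 (mod 113); 36·22 ≡ 1, so inverse 22.
x ≡ 80·25651·13 + 158·16837·163 + 69·33823·22 = 511640452.
511640452 mod 3821999 = 3314585.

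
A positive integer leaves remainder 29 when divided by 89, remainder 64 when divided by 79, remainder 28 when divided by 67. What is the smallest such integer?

137445

The moduli are pairwise coprime; M = 89·79·67 = 471077.
M/89 = 5293; 5293 ≡ 42 (mod 89); 42·53 ≡ 1, so inverse 53.
M/79 = 5963; 5963 ≡ 38 (mod 79); 38·52 ≡ 1, so inverse 52.
M/67 = 7031; 7031 ≡ 63 (mod 67); 63·50 ≡ 1, so inverse 50.
N ≡ 29·5293·53 + 64·5963·52 + 28·7031·50 = 37823605.
37823605 mod 471077 = 137445.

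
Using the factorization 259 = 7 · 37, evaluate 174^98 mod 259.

Mod 7: 174 ≡ 6; by Fermat, exponent reduces to 98 mod 6 = 2; 6^2 ≡ 1 (mod 7).
Mod 37: 174 ≡ 26; by Fermat, exponent reduces to 98 mod 36 = 26; 26^26 ≡ 10 (mod 37).
Combine by CRT: x ≡ 1 (mod 7), x ≡ 10 (mod 37) ⇒ x ≡ 232 (mod 259).

232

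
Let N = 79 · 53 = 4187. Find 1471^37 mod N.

2263

Mod 79: 1471 ≡ 49; 49^37 ≡ 51 (mod 79).
Mod 53: 1471 ≡ 40; 40^37 ≡ 37 (mod 53).
Combine by CRT: x ≡ 51 (mod 79), x ≡ 37 (mod 53) ⇒ x ≡ 2263 (mod 4187).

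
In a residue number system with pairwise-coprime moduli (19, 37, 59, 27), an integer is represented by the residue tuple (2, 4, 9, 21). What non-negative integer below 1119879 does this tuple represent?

1079886

The moduli are pairwise coprime; N = 19·37·59·27 = 1119879.
N/19 = 58941; 58941 ≡ 3 (mod 19); 3·13 ≡ 1, so inverse 13.
N/37 = 30267; 30267 ≡ 1 (mod 37), inverse 1.
N/59 = 18981; 18981 ≡ 42 (mod 59); 42·52 ≡ 1, so inverse 52.
N/27 = 41477; 41477 ≡ 5 (mod 27); 5·11 ≡ 1, so inverse 11.
x ≡ 2·58941·13 + 4·30267·1 + 9·18981·52 + 21·41477·11 = 20117829.
20117829 mod 1119879 = 1079886.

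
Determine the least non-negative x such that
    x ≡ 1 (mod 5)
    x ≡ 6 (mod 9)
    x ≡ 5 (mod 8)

141

The moduli are pairwise coprime; N = 5·9·8 = 360.
N/5 = 72; 72 ≡ 2 (mod 5); 2·3 ≡ 1, so inverse 3.
N/9 = 40; 40 ≡ 4 (mod 9); 4·7 ≡ 1, so inverse 7.
N/8 = 45; 45 ≡ 5 (mod 8); 5·5 ≡ 1, so inverse 5.
x ≡ 1·72·3 + 6·40·7 + 5·45·5 = 3021.
3021 mod 360 = 141.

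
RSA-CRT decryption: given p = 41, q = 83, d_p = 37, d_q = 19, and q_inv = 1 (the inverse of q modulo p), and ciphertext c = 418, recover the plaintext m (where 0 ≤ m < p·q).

m₁ = c^(d_p) mod p: c ≡ 8 (mod 41), and 8^37 mod 41 = 39.
m₂ = c^(d_q) mod q: c ≡ 3 (mod 83), and 3^19 mod 83 = 17.
h = q_inv·(m₁ − m₂) mod p = 1·(39 − 17) mod 41 = 22.
m = m₂ + h·q = 17 + 22·83 = 1843.

1843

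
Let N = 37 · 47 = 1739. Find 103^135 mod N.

1412

Mod 37: 103 ≡ 29; by Fermat, exponent reduces to 135 mod 36 = 27; 29^27 ≡ 6 (mod 37).
Mod 47: 103 ≡ 9; by Fermat, exponent reduces to 135 mod 46 = 43; 9^43 ≡ 2 (mod 47).
Combine by CRT: x ≡ 6 (mod 37), x ≡ 2 (mod 47) ⇒ x ≡ 1412 (mod 1739).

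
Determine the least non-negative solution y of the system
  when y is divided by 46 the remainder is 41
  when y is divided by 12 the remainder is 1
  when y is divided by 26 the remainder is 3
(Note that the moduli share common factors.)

133

gcd(46, 12) = 2 and 2 | (1 − 41), so the pair is consistent; merging gives y ≡ 133 (mod 276), where 276 = lcm(46, 12).
gcd(276, 26) = 2 and 2 | (3 − 133), so the pair is consistent; merging gives y ≡ 133 (mod 3588), where 3588 = lcm(276, 26).
The solution is unique modulo lcm(46, 12, 26) = 3588.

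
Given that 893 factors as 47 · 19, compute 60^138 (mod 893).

847

Mod 47: 60 ≡ 13; since 46 | 138, by Fermat 13^138 ≡ 1 (mod 47).
Mod 19: 60 ≡ 3; by Fermat, exponent reduces to 138 mod 18 = 12; 3^12 ≡ 11 (mod 19).
Combine by CRT: x ≡ 1 (mod 47), x ≡ 11 (mod 19) ⇒ x ≡ 847 (mod 893).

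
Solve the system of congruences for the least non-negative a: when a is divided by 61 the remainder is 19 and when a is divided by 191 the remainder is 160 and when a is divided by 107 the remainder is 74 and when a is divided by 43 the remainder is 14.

49340235

The moduli are pairwise coprime; N = 61·191·107·43 = 53606251.
N/61 = 878791; 878791 ≡ 25 (mod 61); 25·22 ≡ 1, so inverse 22.
N/191 = 280661; 280661 ≡ 82 (mod 191); 82·7 ≡ 1, so inverse 7.
N/107 = 500993; 500993 ≡ 19 (mod 107); 19·62 ≡ 1, so inverse 62.
N/43 = 1246657; 1246657 ≡ 1 (mod 43), inverse 1.
a ≡ 19·878791·22 + 160·280661·7 + 74·500993·62 + 14·1246657·1 = 2997684040.
2997684040 mod 53606251 = 49340235.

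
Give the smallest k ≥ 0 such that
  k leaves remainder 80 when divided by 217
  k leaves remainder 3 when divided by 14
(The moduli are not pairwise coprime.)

gcd(217, 14) = 7 and 7 | (3 − 80), so the pair is consistent; merging gives k ≡ 297 (mod 434), where 434 = lcm(217, 14).
The solution is unique modulo lcm(217, 14) = 434.

297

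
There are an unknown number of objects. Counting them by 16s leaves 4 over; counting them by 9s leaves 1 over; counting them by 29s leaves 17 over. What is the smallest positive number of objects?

The moduli are pairwise coprime; M = 16·9·29 = 4176.
M/16 = 261; 261 ≡ 5 (mod 16); 5·13 ≡ 1, so inverse 13.
M/9 = 464; 464 ≡ 5 (mod 9); 5·2 ≡ 1, so inverse 2.
M/29 = 144; 144 ≡ 28 (mod 29); 28·28 ≡ 1, so inverse 28.
N ≡ 4·261·13 + 1·464·2 + 17·144·28 = 83044.
83044 mod 4176 = 3700.

3700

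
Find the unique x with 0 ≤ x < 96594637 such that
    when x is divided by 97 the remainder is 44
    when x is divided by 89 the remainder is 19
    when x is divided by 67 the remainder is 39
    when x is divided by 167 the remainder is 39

45617592

From x ≡ 44 (mod 97) write x = 44 + 97t. Substituting into x ≡ 19 (mod 89) gives 97t ≡ 64 (mod 89), and since 8⁻¹ ≡ 78 (mod 89), t ≡ 8. Hence x ≡ 44 + 97·8 = 820 (mod 8633).
From x ≡ 820 (mod 8633) write x = 820 + 8633t. Substituting into x ≡ 39 (mod 67) gives 8633t ≡ 23 (mod 67), and since 57⁻¹ ≡ 20 (mod 67), t ≡ 58. Hence x ≡ 820 + 8633·58 = 501534 (mod 578411).
From x ≡ 501534 (mod 578411) write x = 501534 + 578411t. Substituting into x ≡ 39 (mod 167) gives 578411t ≡ 6 (mod 167), and since 90⁻¹ ≡ 13 (mod 167), t ≡ 78. Hence x ≡ 501534 + 578411·78 = 45617592 (mod 96594637).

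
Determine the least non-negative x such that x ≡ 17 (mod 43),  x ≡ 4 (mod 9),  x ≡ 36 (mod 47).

The moduli are pairwise coprime; N = 43·9·47 = 18189.
N/43 = 423; 423 ≡ 36 (mod 43); 36·6 ≡ 1, so inverse 6.
N/9 = 2021; 2021 ≡ 5 (mod 9); 5·2 ≡ 1, so inverse 2.
N/47 = 387; 387 ≡ 11 (mod 47); 11·30 ≡ 1, so inverse 30.
x ≡ 17·423·6 + 4·2021·2 + 36·387·30 = 477274.
477274 mod 18189 = 4360.

4360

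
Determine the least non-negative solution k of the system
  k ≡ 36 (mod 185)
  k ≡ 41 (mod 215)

gcd(185, 215) = 5 and 5 | (41 − 36), so the pair is consistent; merging gives k ≡ 1331 (mod 7955), where 7955 = lcm(185, 215).
The solution is unique modulo lcm(185, 215) = 7955.

1331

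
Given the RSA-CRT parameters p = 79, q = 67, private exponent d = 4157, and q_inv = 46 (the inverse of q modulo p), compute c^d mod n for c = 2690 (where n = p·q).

918

d_p = d mod (p−1) = 4157 mod 78 = 23; d_q = d mod (q−1) = 65.
m₁ = c^(d_p) mod p: c ≡ 4 (mod 79), and 4^23 mod 79 = 49.
m₂ = c^(d_q) mod q: c ≡ 10 (mod 67), and 10^65 mod 67 = 47.
h = q_inv·(m₁ − m₂) mod p = 46·(49 − 47) mod 79 = 13.
m = m₂ + h·q = 47 + 13·67 = 918.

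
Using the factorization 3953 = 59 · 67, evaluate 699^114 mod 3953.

Mod 59: 699 ≡ 50; by Fermat, exponent reduces to 114 mod 58 = 56; 50^56 ≡ 51 (mod 59).
Mod 67: 699 ≡ 29; by Fermat, exponent reduces to 114 mod 66 = 48; 29^48 ≡ 1 (mod 67).
Combine by CRT: x ≡ 51 (mod 59), x ≡ 1 (mod 67) ⇒ x ≡ 1408 (mod 3953).

1408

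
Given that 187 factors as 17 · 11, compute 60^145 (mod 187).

111

Mod 17: 60 ≡ 9; by Fermat, exponent reduces to 145 mod 16 = 1; 9^1 ≡ 9 (mod 17).
Mod 11: 60 ≡ 5; by Fermat, exponent reduces to 145 mod 10 = 5; 5^5 ≡ 1 (mod 11).
Combine by CRT: x ≡ 9 (mod 17), x ≡ 1 (mod 11) ⇒ x ≡ 111 (mod 187).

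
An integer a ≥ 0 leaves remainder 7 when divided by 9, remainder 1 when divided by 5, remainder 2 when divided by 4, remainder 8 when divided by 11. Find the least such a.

646

From a ≡ 7 (mod 9) write a = 7 + 9t. Substituting into a ≡ 1 (mod 5) gives 9t ≡ 4 (mod 5), and since 4⁻¹ ≡ 4 (mod 5), t ≡ 1. Hence a ≡ 7 + 9·1 = 16 (mod 45).
From a ≡ 16 (mod 45) write a = 16 + 45t. Substituting into a ≡ 2 (mod 4) gives 45t ≡ 2 (mod 4), and since 1⁻¹ ≡ 1 (mod 4), t ≡ 2. Hence a ≡ 16 + 45·2 = 106 (mod 180).
From a ≡ 106 (mod 180) write a = 106 + 180t. Substituting into a ≡ 8 (mod 11) gives 180t ≡ 1 (mod 11), and since 4⁻¹ ≡ 3 (mod 11), t ≡ 3. Hence a ≡ 106 + 180·3 = 646 (mod 1980).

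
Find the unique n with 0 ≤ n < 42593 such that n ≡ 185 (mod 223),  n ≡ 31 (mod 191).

7098

From n ≡ 185 (mod 223) write n = 185 + 223t. Substituting into n ≡ 31 (mod 191) gives 223t ≡ 37 (mod 191), and since 32⁻¹ ≡ 6 (mod 191), t ≡ 31. Hence n ≡ 185 + 223·31 = 7098 (mod 42593).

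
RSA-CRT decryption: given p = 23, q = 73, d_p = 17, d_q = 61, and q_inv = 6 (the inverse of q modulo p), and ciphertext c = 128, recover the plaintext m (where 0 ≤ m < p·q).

m₁ = c^(d_p) mod p: c ≡ 13 (mod 23), and 13^17 mod 23 = 6.
m₂ = c^(d_q) mod q: c ≡ 55 (mod 73), and 55^61 mod 73 = 16.
h = q_inv·(m₁ − m₂) mod p = 6·(6 − 16) mod 23 = 9.
m = m₂ + h·q = 16 + 9·73 = 673.

673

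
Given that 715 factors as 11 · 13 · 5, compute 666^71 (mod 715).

Mod 11: 666 ≡ 6; by Fermat, exponent reduces to 71 mod 10 = 1; 6^1 ≡ 6 (mod 11).
Mod 13: 666 ≡ 3; by Fermat, exponent reduces to 71 mod 12 = 11; 3^11 ≡ 9 (mod 13).
Mod 5: 666 ≡ 1; by Fermat, exponent reduces to 71 mod 4 = 3; 1^3 ≡ 1 (mod 5).
Combine by CRT: x ≡ 6 (mod 11), x ≡ 9 (mod 13), x ≡ 1 (mod 5) ⇒ x ≡ 61 (mod 715).

61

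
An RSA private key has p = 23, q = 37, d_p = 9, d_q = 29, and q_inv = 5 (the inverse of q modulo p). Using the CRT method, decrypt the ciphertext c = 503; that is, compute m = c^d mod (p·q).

833

m₁ = c^(d_p) mod p: c ≡ 20 (mod 23), and 20^9 mod 23 = 5.
m₂ = c^(d_q) mod q: c ≡ 22 (mod 37), and 22^29 mod 37 = 19.
h = q_inv·(m₁ − m₂) mod p = 5·(5 − 19) mod 23 = 22.
m = m₂ + h·q = 19 + 22·37 = 833.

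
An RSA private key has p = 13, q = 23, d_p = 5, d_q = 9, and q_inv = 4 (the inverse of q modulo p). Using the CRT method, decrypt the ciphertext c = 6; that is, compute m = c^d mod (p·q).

m₁ = c^(d_p) mod p: c ≡ 6 (mod 13), and 6^5 mod 13 = 2.
m₂ = c^(d_q) mod q: c ≡ 6 (mod 23), and 6^9 mod 23 = 16.
h = q_inv·(m₁ − m₂) mod p = 4·(2 − 16) mod 13 = 9.
m = m₂ + h·q = 16 + 9·23 = 223.

223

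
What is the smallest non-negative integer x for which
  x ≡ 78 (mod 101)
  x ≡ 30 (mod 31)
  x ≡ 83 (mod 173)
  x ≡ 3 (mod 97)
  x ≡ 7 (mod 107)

The moduli are pairwise coprime; N = 101·31·173·97·107 = 5621920277.
N/101 = 55662577; 55662577 ≡ 63 (mod 101); 63·93 ≡ 1, so inverse 93.
N/31 = 181352267; 181352267 ≡ 4 (mod 31); 4·8 ≡ 1, so inverse 8.
N/173 = 32496649; 32496649 ≡ 156 (mod 173); 156·61 ≡ 1, so inverse 61.
N/97 = 57957941; 57957941 ≡ 53 (mod 97); 53·11 ≡ 1, so inverse 11.
N/107 = 52541311; 52541311 ≡ 31 (mod 107); 31·38 ≡ 1, so inverse 38.
x ≡ 78·55662577·93 + 30·181352267·8 + 83·32496649·61 + 3·57957941·11 + 7·52541311·38 = 627720012304.
627720012304 mod 5621920277 = 3686861557.

3686861557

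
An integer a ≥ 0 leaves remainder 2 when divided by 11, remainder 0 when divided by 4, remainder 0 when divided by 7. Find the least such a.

112

The moduli are pairwise coprime; N = 11·4·7 = 308.
N/11 = 28; 28 ≡ 6 (mod 11); 6·2 ≡ 1, so inverse 2.
N/4 = 77; 77 ≡ 1 (mod 4), inverse 1.
N/7 = 44; 44 ≡ 2 (mod 7); 2·4 ≡ 1, so inverse 4.
a ≡ 2·28·2 + 0·77·1 + 0·44·4 = 112.
112 mod 308 = 112.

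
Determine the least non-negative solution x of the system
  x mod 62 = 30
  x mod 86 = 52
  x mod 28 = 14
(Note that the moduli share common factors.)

gcd(62, 86) = 2 and 2 | (52 − 30), so the pair is consistent; merging gives x ≡ 1084 (mod 2666), where 2666 = lcm(62, 86).
gcd(2666, 28) = 2 and 2 | (14 − 1084), so the pair is consistent; merging gives x ≡ 35742 (mod 37324), where 37324 = lcm(2666, 28).
The solution is unique modulo lcm(62, 86, 28) = 37324.

35742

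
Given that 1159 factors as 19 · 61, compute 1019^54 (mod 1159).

723

Mod 19: 1019 ≡ 12; since 18 | 54, by Fermat 12^54 ≡ 1 (mod 19).
Mod 61: 1019 ≡ 43; 43^54 ≡ 52 (mod 61).
Combine by CRT: x ≡ 1 (mod 19), x ≡ 52 (mod 61) ⇒ x ≡ 723 (mod 1159).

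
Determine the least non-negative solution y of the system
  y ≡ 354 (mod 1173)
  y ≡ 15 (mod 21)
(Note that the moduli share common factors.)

Combine the congruences pairwise.
gcd(1173, 21) = 3 and 3 | (15 − 354), so the pair is consistent; merging gives y ≡ 1527 (mod 8211), where 8211 = lcm(1173, 21).
The solution is unique modulo lcm(1173, 21) = 8211.

1527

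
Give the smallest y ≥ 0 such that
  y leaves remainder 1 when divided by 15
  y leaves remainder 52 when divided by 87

Combine the congruences pairwise.
gcd(15, 87) = 3 and 3 | (52 − 1), so the pair is consistent; merging gives y ≡ 226 (mod 435), where 435 = lcm(15, 87).
The solution is unique modulo lcm(15, 87) = 435.

226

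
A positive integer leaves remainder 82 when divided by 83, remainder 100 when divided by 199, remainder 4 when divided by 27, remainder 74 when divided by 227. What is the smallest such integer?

Combine the congruences pairwise.
From N ≡ 82 (mod 83) write N = 82 + 83t. Substituting into N ≡ 100 (mod 199) gives 83t ≡ 18 (mod 199), and since 83⁻¹ ≡ 12 (mod 199), t ≡ 17. Hence N ≡ 82 + 83·17 = 1493 (mod 16517).
From N ≡ 1493 (mod 16517) write N = 1493 + 16517t. Substituting into N ≡ 4 (mod 27) gives 16517t ≡ 23 (mod 27), and since 20⁻¹ ≡ 23 (mod 27), t ≡ 16. Hence N ≡ 1493 + 16517·16 = 265765 (mod 445959).
From N ≡ 265765 (mod 445959) write N = 265765 + 445959t. Substituting into N ≡ 74 (mod 227) gives 445959t ≡ 126 (mod 227), and since 131⁻¹ ≡ 26 (mod 227), t ≡ 98. Hence N ≡ 265765 + 445959·98 = 43969747 (mod 101232693).

43969747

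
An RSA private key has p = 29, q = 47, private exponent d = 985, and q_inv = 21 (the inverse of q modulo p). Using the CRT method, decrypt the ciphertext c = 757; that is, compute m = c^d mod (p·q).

d_p = d mod (p−1) = 985 mod 28 = 5; d_q = d mod (q−1) = 19.
m₁ = c^(d_p) mod p: c ≡ 3 (mod 29), and 3^5 mod 29 = 11.
m₂ = c^(d_q) mod q: c ≡ 5 (mod 47), and 5^19 mod 47 = 10.
h = q_inv·(m₁ − m₂) mod p = 21·(11 − 10) mod 29 = 21.
m = m₂ + h·q = 10 + 21·47 = 997.

997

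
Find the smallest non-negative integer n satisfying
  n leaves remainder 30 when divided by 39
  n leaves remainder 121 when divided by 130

gcd(39, 130) = 13 and 13 | (121 − 30), so the pair is consistent; merging gives n ≡ 381 (mod 390), where 390 = lcm(39, 130).
The solution is unique modulo lcm(39, 130) = 390.

381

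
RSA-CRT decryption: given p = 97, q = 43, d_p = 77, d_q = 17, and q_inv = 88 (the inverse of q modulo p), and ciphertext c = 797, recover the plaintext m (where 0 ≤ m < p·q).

m₁ = c^(d_p) mod p: c ≡ 21 (mod 97), and 21^77 mod 97 = 5.
m₂ = c^(d_q) mod q: c ≡ 23 (mod 43), and 23^17 mod 43 = 14.
h = q_inv·(m₁ − m₂) mod p = 88·(5 − 14) mod 97 = 81.
m = m₂ + h·q = 14 + 81·43 = 3497.

3497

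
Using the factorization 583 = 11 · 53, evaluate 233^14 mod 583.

Mod 11: 233 ≡ 2; by Fermat, exponent reduces to 14 mod 10 = 4; 2^4 ≡ 5 (mod 11).
Mod 53: 233 ≡ 21; 21^14 ≡ 6 (mod 53).
Combine by CRT: x ≡ 5 (mod 11), x ≡ 6 (mod 53) ⇒ x ≡ 324 (mod 583).

324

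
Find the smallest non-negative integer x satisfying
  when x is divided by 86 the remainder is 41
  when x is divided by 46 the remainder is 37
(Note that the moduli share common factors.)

gcd(86, 46) = 2 and 2 | (37 − 41), so the pair is consistent; merging gives x ≡ 1417 (mod 1978), where 1978 = lcm(86, 46).
The solution is unique modulo lcm(86, 46) = 1978.

1417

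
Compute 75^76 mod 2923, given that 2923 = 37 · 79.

Mod 37: 75 ≡ 1; by Fermat, exponent reduces to 76 mod 36 = 4; 1^4 ≡ 1 (mod 37).
Mod 79: 75 ≡ 75; 75^76 ≡ 5 (mod 79).
Combine by CRT: x ≡ 1 (mod 37), x ≡ 5 (mod 79) ⇒ x ≡ 1111 (mod 2923).

1111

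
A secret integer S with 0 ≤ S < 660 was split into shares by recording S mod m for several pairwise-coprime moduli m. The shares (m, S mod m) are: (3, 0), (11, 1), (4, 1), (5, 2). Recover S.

177

Combine the congruences pairwise.
From S ≡ 0 (mod 3) write S = 0 + 3t. Substituting into S ≡ 1 (mod 11) gives 3t ≡ 1 (mod 11), and since 3⁻¹ ≡ 4 (mod 11), t ≡ 4. Hence S ≡ 0 + 3·4 = 12 (mod 33).
From S ≡ 12 (mod 33) write S = 12 + 33t. Substituting into S ≡ 1 (mod 4) gives 33t ≡ 1 (mod 4), and since 1⁻¹ ≡ 1 (mod 4), t ≡ 1. Hence S ≡ 12 + 33·1 = 45 (mod 132).
From S ≡ 45 (mod 132) write S = 45 + 132t. Substituting into S ≡ 2 (mod 5) gives 132t ≡ 2 (mod 5), and since 2⁻¹ ≡ 3 (mod 5), t ≡ 1. Hence S ≡ 45 + 132·1 = 177 (mod 660).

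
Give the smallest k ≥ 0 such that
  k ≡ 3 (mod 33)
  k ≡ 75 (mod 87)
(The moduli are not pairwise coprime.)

597

gcd(33, 87) = 3 and 3 | (75 − 3), so the pair is consistent; merging gives k ≡ 597 (mod 957), where 957 = lcm(33, 87).
The solution is unique modulo lcm(33, 87) = 957.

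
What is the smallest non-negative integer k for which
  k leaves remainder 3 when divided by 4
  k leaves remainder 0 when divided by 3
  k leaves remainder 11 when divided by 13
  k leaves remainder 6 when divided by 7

531

From k ≡ 3 (mod 4) write k = 3 + 4t. Substituting into k ≡ 0 (mod 3) gives 4t ≡ 0 (mod 3), and since 1⁻¹ ≡ 1 (mod 3), t ≡ 0. Hence k ≡ 3 + 4·0 = 3 (mod 12).
From k ≡ 3 (mod 12) write k = 3 + 12t. Substituting into k ≡ 11 (mod 13) gives 12t ≡ 8 (mod 13), and since 12⁻¹ ≡ 12 (mod 13), t ≡ 5. Hence k ≡ 3 + 12·5 = 63 (mod 156).
From k ≡ 63 (mod 156) write k = 63 + 156t. Substituting into k ≡ 6 (mod 7) gives 156t ≡ 6 (mod 7), and since 2⁻¹ ≡ 4 (mod 7), t ≡ 3. Hence k ≡ 63 + 156·3 = 531 (mod 1092).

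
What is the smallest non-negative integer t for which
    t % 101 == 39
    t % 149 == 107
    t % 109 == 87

From t ≡ 39 (mod 101) write t = 39 + 101s. Substituting into t ≡ 107 (mod 149) gives 101s ≡ 68 (mod 149), and since 101⁻¹ ≡ 90 (mod 149), s ≡ 11. Hence t ≡ 39 + 101·11 = 1150 (mod 15049).
From t ≡ 1150 (mod 15049) write t = 1150 + 15049s. Substituting into t ≡ 87 (mod 109) gives 15049s ≡ 27 (mod 109), and since 7⁻¹ ≡ 78 (mod 109), s ≡ 35. Hence t ≡ 1150 + 15049·35 = 527865 (mod 1640341).

527865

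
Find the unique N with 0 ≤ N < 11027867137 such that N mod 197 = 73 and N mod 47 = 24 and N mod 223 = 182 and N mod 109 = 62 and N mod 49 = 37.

5578548558

The moduli are pairwise coprime; M = 197·47·223·109·49 = 11027867137.
M/197 = 55979021; 55979021 ≡ 92 (mod 197); 92·15 ≡ 1, so inverse 15.
M/47 = 234635471; 234635471 ≡ 3 (mod 47); 3·16 ≡ 1, so inverse 16.
M/223 = 49452319; 49452319 ≡ 62 (mod 223); 62·18 ≡ 1, so inverse 18.
M/109 = 101173093; 101173093 ≡ 56 (mod 109); 56·37 ≡ 1, so inverse 37.
M/49 = 225058513; 225058513 ≡ 43 (mod 49); 43·8 ≡ 1, so inverse 8.
N ≡ 73·55979021·15 + 24·234635471·16 + 182·49452319·18 + 62·101173093·37 + 37·225058513·8 = 612111241093.
612111241093 mod 11027867137 = 5578548558.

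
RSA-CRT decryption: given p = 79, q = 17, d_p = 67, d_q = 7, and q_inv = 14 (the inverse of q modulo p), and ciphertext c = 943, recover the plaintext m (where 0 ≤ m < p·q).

916

m₁ = c^(d_p) mod p: c ≡ 74 (mod 79), and 74^67 mod 79 = 47.
m₂ = c^(d_q) mod q: c ≡ 8 (mod 17), and 8^7 mod 17 = 15.
h = q_inv·(m₁ − m₂) mod p = 14·(47 − 15) mod 79 = 53.
m = m₂ + h·q = 15 + 53·17 = 916.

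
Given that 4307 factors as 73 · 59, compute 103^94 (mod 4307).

Mod 73: 103 ≡ 30; by Fermat, exponent reduces to 94 mod 72 = 22; 30^22 ≡ 70 (mod 73).
Mod 59: 103 ≡ 44; by Fermat, exponent reduces to 94 mod 58 = 36; 44^36 ≡ 36 (mod 59).
Combine by CRT: x ≡ 70 (mod 73), x ≡ 36 (mod 59) ⇒ x ≡ 508 (mod 4307).

508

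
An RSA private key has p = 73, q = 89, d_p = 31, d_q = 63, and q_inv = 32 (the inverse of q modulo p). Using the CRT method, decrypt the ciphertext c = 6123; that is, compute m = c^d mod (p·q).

1816

m₁ = c^(d_p) mod p: c ≡ 64 (mod 73), and 64^31 mod 73 = 64.
m₂ = c^(d_q) mod q: c ≡ 71 (mod 89), and 71^63 mod 89 = 36.
h = q_inv·(m₁ − m₂) mod p = 32·(64 − 36) mod 73 = 20.
m = m₂ + h·q = 36 + 20·89 = 1816.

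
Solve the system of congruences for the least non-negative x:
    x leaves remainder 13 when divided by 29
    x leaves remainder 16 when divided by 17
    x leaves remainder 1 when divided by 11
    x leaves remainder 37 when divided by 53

115259

The moduli are pairwise coprime; N = 29·17·11·53 = 287419.
N/29 = 9911; 9911 ≡ 22 (mod 29); 22·4 ≡ 1, so inverse 4.
N/17 = 16907; 16907 ≡ 9 (mod 17); 9·2 ≡ 1, so inverse 2.
N/11 = 26129; 26129 ≡ 4 (mod 11); 4·3 ≡ 1, so inverse 3.
N/53 = 5423; 5423 ≡ 17 (mod 53); 17·25 ≡ 1, so inverse 25.
x ≡ 13·9911·4 + 16·16907·2 + 1·26129·3 + 37·5423·25 = 6151058.
6151058 mod 287419 = 115259.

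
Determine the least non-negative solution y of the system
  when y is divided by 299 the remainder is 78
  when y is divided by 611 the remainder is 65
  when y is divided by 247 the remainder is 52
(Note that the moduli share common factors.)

gcd(299, 611) = 13 and 13 | (65 − 78), so the pair is consistent; merging gives y ≡ 676 (mod 14053), where 14053 = lcm(299, 611).
gcd(14053, 247) = 13 and 13 | (52 − 676), so the pair is consistent; merging gives y ≡ 70941 (mod 267007), where 267007 = lcm(14053, 247).
The solution is unique modulo lcm(299, 611, 247) = 267007.

70941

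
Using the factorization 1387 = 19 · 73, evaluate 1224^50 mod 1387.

216

Mod 19: 1224 ≡ 8; by Fermat, exponent reduces to 50 mod 18 = 14; 8^14 ≡ 7 (mod 19).
Mod 73: 1224 ≡ 56; 56^50 ≡ 70 (mod 73).
Combine by CRT: x ≡ 7 (mod 19), x ≡ 70 (mod 73) ⇒ x ≡ 216 (mod 1387).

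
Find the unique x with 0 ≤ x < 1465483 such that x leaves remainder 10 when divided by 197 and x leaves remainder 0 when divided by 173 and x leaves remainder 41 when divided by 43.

From x ≡ 10 (mod 197) write x = 10 + 197t. Substituting into x ≡ 0 (mod 173) gives 197t ≡ 163 (mod 173), and since 24⁻¹ ≡ 137 (mod 173), t ≡ 14. Hence x ≡ 10 + 197·14 = 2768 (mod 34081).
From x ≡ 2768 (mod 34081) write x = 2768 + 34081t. Substituting into x ≡ 41 (mod 43) gives 34081t ≡ 25 (mod 43), and since 25⁻¹ ≡ 31 (mod 43), t ≡ 1. Hence x ≡ 2768 + 34081·1 = 36849 (mod 1465483).

36849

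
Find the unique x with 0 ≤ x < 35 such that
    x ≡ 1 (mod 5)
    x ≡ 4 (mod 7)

11

From x ≡ 1 (mod 5) write x = 1 + 5t. Substituting into x ≡ 4 (mod 7) gives 5t ≡ 3 (mod 7), and since 5⁻¹ ≡ 3 (mod 7), t ≡ 2. Hence x ≡ 1 + 5·2 = 11 (mod 35).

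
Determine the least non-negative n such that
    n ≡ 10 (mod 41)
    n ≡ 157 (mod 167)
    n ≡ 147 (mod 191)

Combine the congruences pairwise.
From n ≡ 10 (mod 41) write n = 10 + 41t. Substituting into n ≡ 157 (mod 167) gives 41t ≡ 147 (mod 167), and since 41⁻¹ ≡ 110 (mod 167), t ≡ 138. Hence n ≡ 10 + 41·138 = 5668 (mod 6847).
From n ≡ 5668 (mod 6847) write n = 5668 + 6847t. Substituting into n ≡ 147 (mod 191) gives 6847t ≡ 18 (mod 191), and since 162⁻¹ ≡ 79 (mod 191), t ≡ 85. Hence n ≡ 5668 + 6847·85 = 587663 (mod 1307777).

587663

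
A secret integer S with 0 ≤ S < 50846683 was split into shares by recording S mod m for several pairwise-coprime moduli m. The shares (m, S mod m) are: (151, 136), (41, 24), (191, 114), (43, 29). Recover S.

From S ≡ 136 (mod 151) write S = 136 + 151t. Substituting into S ≡ 24 (mod 41) gives 151t ≡ 11 (mod 41), and since 28⁻¹ ≡ 22 (mod 41), t ≡ 37. Hence S ≡ 136 + 151·37 = 5723 (mod 6191).
From S ≡ 5723 (mod 6191) write S = 5723 + 6191t. Substituting into S ≡ 114 (mod 191) gives 6191t ≡ 121 (mod 191), and since 79⁻¹ ≡ 162 (mod 191), t ≡ 120. Hence S ≡ 5723 + 6191·120 = 748643 (mod 1182481).
From S ≡ 748643 (mod 1182481) write S = 748643 + 1182481t. Substituting into S ≡ 29 (mod 43) gives 1182481t ≡ 16 (mod 43), and since 24⁻¹ ≡ 9 (mod 43), t ≡ 15. Hence S ≡ 748643 + 1182481·15 = 18485858 (mod 50846683).

18485858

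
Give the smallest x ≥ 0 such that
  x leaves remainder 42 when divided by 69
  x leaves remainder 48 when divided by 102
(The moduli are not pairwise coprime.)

456

Combine the congruences pairwise.
gcd(69, 102) = 3 and 3 | (48 − 42), so the pair is consistent; merging gives x ≡ 456 (mod 2346), where 2346 = lcm(69, 102).
The solution is unique modulo lcm(69, 102) = 2346.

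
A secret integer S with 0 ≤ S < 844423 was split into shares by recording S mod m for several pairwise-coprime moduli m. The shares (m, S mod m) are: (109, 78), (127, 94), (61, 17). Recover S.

From S ≡ 78 (mod 109) write S = 78 + 109t. Substituting into S ≡ 94 (mod 127) gives 109t ≡ 16 (mod 127), and since 109⁻¹ ≡ 7 (mod 127), t ≡ 112. Hence S ≡ 78 + 109·112 = 12286 (mod 13843).
From S ≡ 12286 (mod 13843) write S = 12286 + 13843t. Substituting into S ≡ 17 (mod 61) gives 13843t ≡ 53 (mod 61), and since 57⁻¹ ≡ 15 (mod 61), t ≡ 2. Hence S ≡ 12286 + 13843·2 = 39972 (mod 844423).

39972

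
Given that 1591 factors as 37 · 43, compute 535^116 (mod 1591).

Mod 37: 535 ≡ 17; by Fermat, exponent reduces to 116 mod 36 = 8; 17^8 ≡ 33 (mod 37).
Mod 43: 535 ≡ 19; by Fermat, exponent reduces to 116 mod 42 = 32; 19^32 ≡ 14 (mod 43).
Combine by CRT: x ≡ 33 (mod 37), x ≡ 14 (mod 43) ⇒ x ≡ 1476 (mod 1591).

1476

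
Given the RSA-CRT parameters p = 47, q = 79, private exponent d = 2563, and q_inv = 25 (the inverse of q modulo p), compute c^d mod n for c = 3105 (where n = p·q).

1051

d_p = d mod (p−1) = 2563 mod 46 = 33; d_q = d mod (q−1) = 67.
m₁ = c^(d_p) mod p: c ≡ 3 (mod 47), and 3^33 mod 47 = 17.
m₂ = c^(d_q) mod q: c ≡ 24 (mod 79), and 24^67 mod 79 = 24.
h = q_inv·(m₁ − m₂) mod p = 25·(17 − 24) mod 47 = 13.
m = m₂ + h·q = 24 + 13·79 = 1051.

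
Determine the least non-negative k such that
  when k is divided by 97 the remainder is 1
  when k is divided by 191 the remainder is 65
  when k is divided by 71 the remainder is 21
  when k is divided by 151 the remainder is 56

From k ≡ 1 (mod 97) write k = 1 + 97t. Substituting into k ≡ 65 (mod 191) gives 97t ≡ 64 (mod 191), and since 97⁻¹ ≡ 128 (mod 191), t ≡ 170. Hence k ≡ 1 + 97·170 = 16491 (mod 18527).
From k ≡ 16491 (mod 18527) write k = 16491 + 18527t. Substituting into k ≡ 21 (mod 71) gives 18527t ≡ 2 (mod 71), and since 67⁻¹ ≡ 53 (mod 71), t ≡ 35. Hence k ≡ 16491 + 18527·35 = 664936 (mod 1315417).
From k ≡ 664936 (mod 1315417) write k = 664936 + 1315417t. Substituting into k ≡ 56 (mod 151) gives 1315417t ≡ 124 (mod 151), and since 56⁻¹ ≡ 89 (mod 151), t ≡ 13. Hence k ≡ 664936 + 1315417·13 = 17765357 (mod 198627967).

17765357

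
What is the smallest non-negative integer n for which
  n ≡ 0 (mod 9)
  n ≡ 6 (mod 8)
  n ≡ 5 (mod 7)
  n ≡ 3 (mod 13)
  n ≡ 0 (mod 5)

The moduli are pairwise coprime; M = 9·8·7·13·5 = 32760.
M/9 = 3640; 3640 ≡ 4 (mod 9); 4·7 ≡ 1, so inverse 7.
M/8 = 4095; 4095 ≡ 7 (mod 8); 7·7 ≡ 1, so inverse 7.
M/7 = 4680; 4680 ≡ 4 (mod 7); 4·2 ≡ 1, so inverse 2.
M/13 = 2520; 2520 ≡ 11 (mod 13); 11·6 ≡ 1, so inverse 6.
M/5 = 6552; 6552 ≡ 2 (mod 5); 2·3 ≡ 1, so inverse 3.
n ≡ 0·3640·7 + 6·4095·7 + 5·4680·2 + 3·2520·6 + 0·6552·3 = 264150.
264150 mod 32760 = 2070.

2070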